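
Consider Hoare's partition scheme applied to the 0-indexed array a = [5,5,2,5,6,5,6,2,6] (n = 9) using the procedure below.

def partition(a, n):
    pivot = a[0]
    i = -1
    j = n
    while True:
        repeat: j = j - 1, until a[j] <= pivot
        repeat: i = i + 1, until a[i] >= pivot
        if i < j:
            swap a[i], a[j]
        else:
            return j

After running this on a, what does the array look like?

pivot = a[0] = 5; i = -1, j = 9
j→7 (a[7]=2≤5), i→0 (a[0]=5≥5); i<j, swap → [2,5,2,5,6,5,6,5,6]
j→5 (a[5]=5≤5), i→1 (a[1]=5≥5); i<j, swap → [2,5,2,5,6,5,6,5,6]
j→3, i→3; i≥j, return j=3. a = [2,5,2,5,6,5,6,5,6]

[2,5,2,5,6,5,6,5,6]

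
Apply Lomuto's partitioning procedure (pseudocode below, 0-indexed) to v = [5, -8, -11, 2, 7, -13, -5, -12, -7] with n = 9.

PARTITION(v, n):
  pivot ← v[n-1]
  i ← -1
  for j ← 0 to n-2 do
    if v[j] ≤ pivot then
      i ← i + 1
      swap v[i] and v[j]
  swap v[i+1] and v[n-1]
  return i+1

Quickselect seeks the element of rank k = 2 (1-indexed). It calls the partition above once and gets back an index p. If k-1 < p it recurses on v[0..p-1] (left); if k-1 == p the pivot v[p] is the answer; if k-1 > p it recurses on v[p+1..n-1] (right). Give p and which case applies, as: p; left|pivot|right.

4; left

pivot=-7, i=-1
j=0: 5>-7, skip
j=1: -8≤-7, i=0, swap(0,1) ⇒ [-8, 5, -11, 2, 7, -13, -5, -12, -7]
j=2: -11≤-7, i=1, swap(1,2) ⇒ [-8, -11, 5, 2, 7, -13, -5, -12, -7]
j=3: 2>-7, skip
j=4: 7>-7, skip
j=5: -13≤-7, i=2, swap(2,5) ⇒ [-8, -11, -13, 2, 7, 5, -5, -12, -7]
j=6: -5>-7, skip
j=7: -12≤-7, i=3, swap(3,7) ⇒ [-8, -11, -13, -12, 7, 5, -5, 2, -7]
swap(4,8) ⇒ [-8, -11, -13, -12, -7, 5, -5, 2, 7]; return 4
p = 4; k-1 = 1 < 4 ⇒ left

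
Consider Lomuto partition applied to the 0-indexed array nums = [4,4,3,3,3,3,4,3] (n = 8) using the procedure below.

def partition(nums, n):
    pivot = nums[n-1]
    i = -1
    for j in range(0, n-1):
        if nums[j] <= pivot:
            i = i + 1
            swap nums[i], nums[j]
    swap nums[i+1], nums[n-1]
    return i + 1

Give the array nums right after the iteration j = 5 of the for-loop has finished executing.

[3,3,3,3,4,4,4,3]

pivot = nums[7] = 3; i = -1
j=0: nums[0]=4 > 3 → no swap
j=1: nums[1]=4 > 3 → no swap
j=2: nums[2]=3 ≤ 3 → i=0, swap nums[0],nums[2] → [3,4,4,3,3,3,4,3]
j=3: nums[3]=3 ≤ 3 → i=1, swap nums[1],nums[3] → [3,3,4,4,3,3,4,3]
j=4: nums[4]=3 ≤ 3 → i=2, swap nums[2],nums[4] → [3,3,3,4,4,3,4,3]
j=5: nums[5]=3 ≤ 3 → i=3, swap nums[3],nums[5] → [3,3,3,3,4,4,4,3]
(after j=5) nums = [3,3,3,3,4,4,4,3]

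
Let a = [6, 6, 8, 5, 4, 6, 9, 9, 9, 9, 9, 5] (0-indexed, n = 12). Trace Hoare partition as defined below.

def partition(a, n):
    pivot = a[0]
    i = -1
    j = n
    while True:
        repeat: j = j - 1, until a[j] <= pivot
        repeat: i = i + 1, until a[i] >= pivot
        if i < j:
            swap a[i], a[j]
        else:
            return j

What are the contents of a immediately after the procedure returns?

pivot = a[0] = 6; i = -1, j = 12
j→11 (a[11]=5≤6), i→0 (a[0]=6≥6); i<j, swap → [5, 6, 8, 5, 4, 6, 9, 9, 9, 9, 9, 6]
j→5 (a[5]=6≤6), i→1 (a[1]=6≥6); i<j, swap → [5, 6, 8, 5, 4, 6, 9, 9, 9, 9, 9, 6]
j→4 (a[4]=4≤6), i→2 (a[2]=8≥6); i<j, swap → [5, 6, 4, 5, 8, 6, 9, 9, 9, 9, 9, 6]
j→3, i→4; i≥j, return j=3. a = [5, 6, 4, 5, 8, 6, 9, 9, 9, 9, 9, 6]

[5, 6, 4, 5, 8, 6, 9, 9, 9, 9, 9, 6]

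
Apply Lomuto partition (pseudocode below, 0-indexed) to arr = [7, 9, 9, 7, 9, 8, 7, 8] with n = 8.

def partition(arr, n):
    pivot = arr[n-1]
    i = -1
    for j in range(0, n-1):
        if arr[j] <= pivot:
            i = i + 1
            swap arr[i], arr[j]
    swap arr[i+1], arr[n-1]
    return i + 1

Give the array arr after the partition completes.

[7, 7, 8, 7, 8, 9, 9, 9]

pivot=8, i=-1
j=0: 7≤8, i=0, swap(0,0) ⇒ [7, 9, 9, 7, 9, 8, 7, 8]
j=1: 9>8, skip
j=2: 9>8, skip
j=3: 7≤8, i=1, swap(1,3) ⇒ [7, 7, 9, 9, 9, 8, 7, 8]
j=4: 9>8, skip
j=5: 8≤8, i=2, swap(2,5) ⇒ [7, 7, 8, 9, 9, 9, 7, 8]
j=6: 7≤8, i=3, swap(3,6) ⇒ [7, 7, 8, 7, 9, 9, 9, 8]
swap(4,7) ⇒ [7, 7, 8, 7, 8, 9, 9, 9]; return 4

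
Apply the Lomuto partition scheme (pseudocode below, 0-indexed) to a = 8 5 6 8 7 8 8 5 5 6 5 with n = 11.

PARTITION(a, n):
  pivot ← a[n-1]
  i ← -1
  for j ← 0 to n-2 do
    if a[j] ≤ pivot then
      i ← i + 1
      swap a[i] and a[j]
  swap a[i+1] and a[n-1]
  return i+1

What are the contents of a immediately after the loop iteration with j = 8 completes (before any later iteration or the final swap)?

5 5 5 8 7 8 8 8 6 6 5

pivot = a[10] = 5; i = -1
j=0: a[0]=8 > 5 → no swap
j=1: a[1]=5 ≤ 5 → i=0, swap a[0],a[1] → 5 8 6 8 7 8 8 5 5 6 5
j=2: a[2]=6 > 5 → no swap
j=3: a[3]=8 > 5 → no swap
j=4: a[4]=7 > 5 → no swap
j=5: a[5]=8 > 5 → no swap
j=6: a[6]=8 > 5 → no swap
j=7: a[7]=5 ≤ 5 → i=1, swap a[1],a[7] → 5 5 6 8 7 8 8 8 5 6 5
j=8: a[8]=5 ≤ 5 → i=2, swap a[2],a[8] → 5 5 5 8 7 8 8 8 6 6 5
(after j=8) a = 5 5 5 8 7 8 8 8 6 6 5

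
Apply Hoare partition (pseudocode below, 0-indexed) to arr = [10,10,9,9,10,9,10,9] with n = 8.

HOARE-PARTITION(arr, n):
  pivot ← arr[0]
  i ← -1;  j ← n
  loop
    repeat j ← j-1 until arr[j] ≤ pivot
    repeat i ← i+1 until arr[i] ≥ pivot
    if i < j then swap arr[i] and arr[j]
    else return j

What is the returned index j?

pivot = arr[0] = 10; i = -1, j = 8
j→7 (arr[7]=9≤10), i→0 (arr[0]=10≥10); i<j, swap → [9,10,9,9,10,9,10,10]
j→6 (arr[6]=10≤10), i→1 (arr[1]=10≥10); i<j, swap → [9,10,9,9,10,9,10,10]
j→5 (arr[5]=9≤10), i→4 (arr[4]=10≥10); i<j, swap → [9,10,9,9,9,10,10,10]
j→4, i→5; i≥j, return j=4. arr = [9,10,9,9,9,10,10,10]

4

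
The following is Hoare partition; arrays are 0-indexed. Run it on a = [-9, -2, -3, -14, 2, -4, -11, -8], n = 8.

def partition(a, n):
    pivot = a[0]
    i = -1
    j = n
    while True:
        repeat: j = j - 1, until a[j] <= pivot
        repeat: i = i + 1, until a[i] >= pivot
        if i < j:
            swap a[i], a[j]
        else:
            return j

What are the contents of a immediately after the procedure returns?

[-11, -14, -3, -2, 2, -4, -9, -8]

pivot = a[0] = -9; i = -1, j = 8
j→6 (a[6]=-11≤-9), i→0 (a[0]=-9≥-9); i<j, swap → [-11, -2, -3, -14, 2, -4, -9, -8]
j→3 (a[3]=-14≤-9), i→1 (a[1]=-2≥-9); i<j, swap → [-11, -14, -3, -2, 2, -4, -9, -8]
j→1, i→2; i≥j, return j=1. a = [-11, -14, -3, -2, 2, -4, -9, -8]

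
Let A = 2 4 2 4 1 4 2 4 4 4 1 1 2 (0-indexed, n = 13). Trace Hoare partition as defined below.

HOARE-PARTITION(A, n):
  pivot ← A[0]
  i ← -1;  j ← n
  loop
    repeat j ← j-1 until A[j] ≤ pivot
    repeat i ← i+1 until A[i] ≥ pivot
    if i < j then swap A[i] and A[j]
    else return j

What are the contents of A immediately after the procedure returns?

pivot=2
j stops at 12 (2), i stops at 0 (2); swap ⇒ 2 4 2 4 1 4 2 4 4 4 1 1 2
j stops at 11 (1), i stops at 1 (4); swap ⇒ 2 1 2 4 1 4 2 4 4 4 1 4 2
j stops at 10 (1), i stops at 2 (2); swap ⇒ 2 1 1 4 1 4 2 4 4 4 2 4 2
j stops at 6 (2), i stops at 3 (4); swap ⇒ 2 1 1 2 1 4 4 4 4 4 2 4 2
j stops at 4, i stops at 5; i≥j ⇒ return 4. A=2 1 1 2 1 4 4 4 4 4 2 4 2

2 1 1 2 1 4 4 4 4 4 2 4 2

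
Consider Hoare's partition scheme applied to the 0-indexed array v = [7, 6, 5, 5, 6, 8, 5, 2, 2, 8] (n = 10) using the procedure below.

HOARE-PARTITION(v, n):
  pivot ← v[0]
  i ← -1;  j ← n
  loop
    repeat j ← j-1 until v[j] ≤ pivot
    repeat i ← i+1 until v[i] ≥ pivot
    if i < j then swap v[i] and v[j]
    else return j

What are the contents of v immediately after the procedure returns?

pivot=7
j stops at 8 (2), i stops at 0 (7); swap ⇒ [2, 6, 5, 5, 6, 8, 5, 2, 7, 8]
j stops at 7 (2), i stops at 5 (8); swap ⇒ [2, 6, 5, 5, 6, 2, 5, 8, 7, 8]
j stops at 6, i stops at 7; i≥j ⇒ return 6. v=[2, 6, 5, 5, 6, 2, 5, 8, 7, 8]

[2, 6, 5, 5, 6, 2, 5, 8, 7, 8]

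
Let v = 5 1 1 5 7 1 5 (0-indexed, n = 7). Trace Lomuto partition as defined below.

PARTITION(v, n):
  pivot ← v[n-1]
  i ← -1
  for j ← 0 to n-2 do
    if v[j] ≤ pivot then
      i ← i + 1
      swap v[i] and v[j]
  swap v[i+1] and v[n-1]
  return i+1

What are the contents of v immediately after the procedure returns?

5 1 1 5 1 5 7

pivot = v[6] = 5; i = -1
j=0: v[0]=5 ≤ 5 → i=0, swap v[0],v[0] (no change) → 5 1 1 5 7 1 5
j=1: v[1]=1 ≤ 5 → i=1, swap v[1],v[1] (no change) → 5 1 1 5 7 1 5
j=2: v[2]=1 ≤ 5 → i=2, swap v[2],v[2] (no change) → 5 1 1 5 7 1 5
j=3: v[3]=5 ≤ 5 → i=3, swap v[3],v[3] (no change) → 5 1 1 5 7 1 5
j=4: v[4]=7 > 5 → no swap
j=5: v[5]=1 ≤ 5 → i=4, swap v[4],v[5] → 5 1 1 5 1 7 5
final swap v[5],v[6] → 5 1 1 5 1 5 7; return 5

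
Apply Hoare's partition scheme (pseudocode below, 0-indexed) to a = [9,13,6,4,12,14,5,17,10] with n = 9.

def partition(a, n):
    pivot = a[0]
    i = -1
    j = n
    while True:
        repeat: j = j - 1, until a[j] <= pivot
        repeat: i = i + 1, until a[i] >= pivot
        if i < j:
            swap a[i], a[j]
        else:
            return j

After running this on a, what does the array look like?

[5,4,6,13,12,14,9,17,10]

pivot = a[0] = 9; i = -1, j = 9
j→6 (a[6]=5≤9), i→0 (a[0]=9≥9); i<j, swap → [5,13,6,4,12,14,9,17,10]
j→3 (a[3]=4≤9), i→1 (a[1]=13≥9); i<j, swap → [5,4,6,13,12,14,9,17,10]
j→2, i→3; i≥j, return j=2. a = [5,4,6,13,12,14,9,17,10]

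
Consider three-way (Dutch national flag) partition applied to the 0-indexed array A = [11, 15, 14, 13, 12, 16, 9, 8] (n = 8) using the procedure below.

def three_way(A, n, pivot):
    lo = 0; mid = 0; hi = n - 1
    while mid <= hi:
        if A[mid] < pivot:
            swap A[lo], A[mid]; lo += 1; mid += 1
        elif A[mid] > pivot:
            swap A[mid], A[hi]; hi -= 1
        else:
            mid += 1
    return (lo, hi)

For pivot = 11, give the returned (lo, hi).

(2, 2)

pivot = 11; lo=0, mid=0, hi=7
A[mid]=11=11: mid=1
A[mid]=15>11: swap A[1],A[7]; hi=6 → [11, 8, 14, 13, 12, 16, 9, 15]
A[mid]=8<11: swap A[0],A[1]; lo=1,mid=2 → [8, 11, 14, 13, 12, 16, 9, 15]
A[mid]=14>11: swap A[2],A[6]; hi=5 → [8, 11, 9, 13, 12, 16, 14, 15]
A[mid]=9<11: swap A[1],A[2]; lo=2,mid=3 → [8, 9, 11, 13, 12, 16, 14, 15]
A[mid]=13>11: swap A[3],A[5]; hi=4 → [8, 9, 11, 16, 12, 13, 14, 15]
A[mid]=16>11: swap A[3],A[4]; hi=3 → [8, 9, 11, 12, 16, 13, 14, 15]
A[mid]=12>11: swap A[3],A[3]; hi=2 → [8, 9, 11, 12, 16, 13, 14, 15]
end: lo=2, hi=2; A = [8, 9, 11, 12, 16, 13, 14, 15]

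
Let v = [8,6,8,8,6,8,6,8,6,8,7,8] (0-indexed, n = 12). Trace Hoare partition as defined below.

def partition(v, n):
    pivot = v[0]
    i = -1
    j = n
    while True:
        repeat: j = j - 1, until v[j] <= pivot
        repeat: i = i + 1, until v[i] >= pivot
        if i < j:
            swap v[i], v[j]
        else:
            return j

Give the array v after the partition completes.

pivot = v[0] = 8; i = -1, j = 12
j→11 (v[11]=8≤8), i→0 (v[0]=8≥8); i<j, swap → [8,6,8,8,6,8,6,8,6,8,7,8]
j→10 (v[10]=7≤8), i→2 (v[2]=8≥8); i<j, swap → [8,6,7,8,6,8,6,8,6,8,8,8]
j→9 (v[9]=8≤8), i→3 (v[3]=8≥8); i<j, swap → [8,6,7,8,6,8,6,8,6,8,8,8]
j→8 (v[8]=6≤8), i→5 (v[5]=8≥8); i<j, swap → [8,6,7,8,6,6,6,8,8,8,8,8]
j→7, i→7; i≥j, return j=7. v = [8,6,7,8,6,6,6,8,8,8,8,8]

[8,6,7,8,6,6,6,8,8,8,8,8]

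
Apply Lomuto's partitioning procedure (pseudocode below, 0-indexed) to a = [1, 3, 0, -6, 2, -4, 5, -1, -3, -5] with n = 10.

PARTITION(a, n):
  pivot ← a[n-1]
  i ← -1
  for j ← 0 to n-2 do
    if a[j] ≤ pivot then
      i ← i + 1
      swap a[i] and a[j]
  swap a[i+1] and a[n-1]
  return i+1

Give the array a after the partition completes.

pivot=-5, i=-1
j=0: 1>-5, skip
j=1: 3>-5, skip
j=2: 0>-5, skip
j=3: -6≤-5, i=0, swap(0,3) ⇒ [-6, 3, 0, 1, 2, -4, 5, -1, -3, -5]
j=4: 2>-5, skip
j=5: -4>-5, skip
j=6: 5>-5, skip
j=7: -1>-5, skip
j=8: -3>-5, skip
swap(1,9) ⇒ [-6, -5, 0, 1, 2, -4, 5, -1, -3, 3]; return 1

[-6, -5, 0, 1, 2, -4, 5, -1, -3, 3]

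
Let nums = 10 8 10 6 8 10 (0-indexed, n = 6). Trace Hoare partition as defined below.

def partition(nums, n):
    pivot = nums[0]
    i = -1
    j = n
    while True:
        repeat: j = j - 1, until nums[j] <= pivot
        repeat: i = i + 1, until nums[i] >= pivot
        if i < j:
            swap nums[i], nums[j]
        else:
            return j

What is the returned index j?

3

pivot = nums[0] = 10; i = -1, j = 6
j→5 (nums[5]=10≤10), i→0 (nums[0]=10≥10); i<j, swap → 10 8 10 6 8 10
j→4 (nums[4]=8≤10), i→2 (nums[2]=10≥10); i<j, swap → 10 8 8 6 10 10
j→3, i→4; i≥j, return j=3. nums = 10 8 8 6 10 10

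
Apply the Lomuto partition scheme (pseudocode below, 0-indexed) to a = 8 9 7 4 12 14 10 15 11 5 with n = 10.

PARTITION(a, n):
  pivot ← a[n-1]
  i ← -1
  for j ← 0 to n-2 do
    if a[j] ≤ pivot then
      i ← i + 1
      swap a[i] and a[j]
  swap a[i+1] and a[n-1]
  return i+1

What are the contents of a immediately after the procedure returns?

pivot=5, i=-1
j=0: 8>5, skip
j=1: 9>5, skip
j=2: 7>5, skip
j=3: 4≤5, i=0, swap(0,3) ⇒ 4 9 7 8 12 14 10 15 11 5
j=4: 12>5, skip
j=5: 14>5, skip
j=6: 10>5, skip
j=7: 15>5, skip
j=8: 11>5, skip
swap(1,9) ⇒ 4 5 7 8 12 14 10 15 11 9; return 1

4 5 7 8 12 14 10 15 11 9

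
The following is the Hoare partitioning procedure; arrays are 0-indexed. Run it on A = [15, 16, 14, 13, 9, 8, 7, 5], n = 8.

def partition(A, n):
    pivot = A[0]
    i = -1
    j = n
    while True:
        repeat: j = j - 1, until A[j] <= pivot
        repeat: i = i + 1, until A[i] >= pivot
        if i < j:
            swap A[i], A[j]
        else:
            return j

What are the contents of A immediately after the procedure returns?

[5, 7, 14, 13, 9, 8, 16, 15]

pivot = A[0] = 15; i = -1, j = 8
j→7 (A[7]=5≤15), i→0 (A[0]=15≥15); i<j, swap → [5, 16, 14, 13, 9, 8, 7, 15]
j→6 (A[6]=7≤15), i→1 (A[1]=16≥15); i<j, swap → [5, 7, 14, 13, 9, 8, 16, 15]
j→5, i→6; i≥j, return j=5. A = [5, 7, 14, 13, 9, 8, 16, 15]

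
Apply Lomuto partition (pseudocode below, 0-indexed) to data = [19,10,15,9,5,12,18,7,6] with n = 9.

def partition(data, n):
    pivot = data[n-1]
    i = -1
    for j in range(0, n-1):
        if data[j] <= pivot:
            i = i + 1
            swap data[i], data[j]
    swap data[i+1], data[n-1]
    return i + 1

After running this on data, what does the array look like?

[5,6,15,9,19,12,18,7,10]

pivot=6, i=-1
j=0: 19>6, skip
j=1: 10>6, skip
j=2: 15>6, skip
j=3: 9>6, skip
j=4: 5≤6, i=0, swap(0,4) ⇒ [5,10,15,9,19,12,18,7,6]
j=5: 12>6, skip
j=6: 18>6, skip
j=7: 7>6, skip
swap(1,8) ⇒ [5,6,15,9,19,12,18,7,10]; return 1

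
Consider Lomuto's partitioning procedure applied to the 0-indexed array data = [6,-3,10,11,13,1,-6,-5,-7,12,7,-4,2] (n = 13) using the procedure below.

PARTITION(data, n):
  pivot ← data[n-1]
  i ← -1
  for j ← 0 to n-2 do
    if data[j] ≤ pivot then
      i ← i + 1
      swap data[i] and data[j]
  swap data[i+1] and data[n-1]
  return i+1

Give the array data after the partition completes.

[-3,1,-6,-5,-7,-4,2,11,13,12,7,6,10]

pivot = data[12] = 2; i = -1
j=0: data[0]=6 > 2 → no swap
j=1: data[1]=-3 ≤ 2 → i=0, swap data[0],data[1] → [-3,6,10,11,13,1,-6,-5,-7,12,7,-4,2]
j=2: data[2]=10 > 2 → no swap
j=3: data[3]=11 > 2 → no swap
j=4: data[4]=13 > 2 → no swap
j=5: data[5]=1 ≤ 2 → i=1, swap data[1],data[5] → [-3,1,10,11,13,6,-6,-5,-7,12,7,-4,2]
j=6: data[6]=-6 ≤ 2 → i=2, swap data[2],data[6] → [-3,1,-6,11,13,6,10,-5,-7,12,7,-4,2]
j=7: data[7]=-5 ≤ 2 → i=3, swap data[3],data[7] → [-3,1,-6,-5,13,6,10,11,-7,12,7,-4,2]
j=8: data[8]=-7 ≤ 2 → i=4, swap data[4],data[8] → [-3,1,-6,-5,-7,6,10,11,13,12,7,-4,2]
j=9: data[9]=12 > 2 → no swap
j=10: data[10]=7 > 2 → no swap
j=11: data[11]=-4 ≤ 2 → i=5, swap data[5],data[11] → [-3,1,-6,-5,-7,-4,10,11,13,12,7,6,2]
final swap data[6],data[12] → [-3,1,-6,-5,-7,-4,2,11,13,12,7,6,10]; return 6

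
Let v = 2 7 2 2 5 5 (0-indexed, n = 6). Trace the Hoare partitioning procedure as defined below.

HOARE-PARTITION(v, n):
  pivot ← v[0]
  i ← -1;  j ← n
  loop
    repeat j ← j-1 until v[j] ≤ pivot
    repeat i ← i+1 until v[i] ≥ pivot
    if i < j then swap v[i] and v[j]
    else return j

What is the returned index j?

pivot = v[0] = 2; i = -1, j = 6
j→3 (v[3]=2≤2), i→0 (v[0]=2≥2); i<j, swap → 2 7 2 2 5 5
j→2 (v[2]=2≤2), i→1 (v[1]=7≥2); i<j, swap → 2 2 7 2 5 5
j→1, i→2; i≥j, return j=1. v = 2 2 7 2 5 5

1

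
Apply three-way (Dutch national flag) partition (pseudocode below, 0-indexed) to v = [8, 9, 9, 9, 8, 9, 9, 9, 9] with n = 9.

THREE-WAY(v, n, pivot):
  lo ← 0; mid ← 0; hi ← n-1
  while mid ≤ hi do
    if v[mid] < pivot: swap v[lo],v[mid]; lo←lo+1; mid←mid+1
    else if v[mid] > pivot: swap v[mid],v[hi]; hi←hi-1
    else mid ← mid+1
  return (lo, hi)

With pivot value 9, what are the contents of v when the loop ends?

lo=0 mid=0 hi=8
8<9: swap(0,0), lo=1 mid=1 ⇒ [8, 9, 9, 9, 8, 9, 9, 9, 9]
9=9: mid=2
9=9: mid=3
9=9: mid=4
8<9: swap(1,4), lo=2 mid=5 ⇒ [8, 8, 9, 9, 9, 9, 9, 9, 9]
9=9: mid=6
9=9: mid=7
9=9: mid=8
9=9: mid=9
done. lo=2 hi=8; v=[8, 8, 9, 9, 9, 9, 9, 9, 9]

[8, 8, 9, 9, 9, 9, 9, 9, 9]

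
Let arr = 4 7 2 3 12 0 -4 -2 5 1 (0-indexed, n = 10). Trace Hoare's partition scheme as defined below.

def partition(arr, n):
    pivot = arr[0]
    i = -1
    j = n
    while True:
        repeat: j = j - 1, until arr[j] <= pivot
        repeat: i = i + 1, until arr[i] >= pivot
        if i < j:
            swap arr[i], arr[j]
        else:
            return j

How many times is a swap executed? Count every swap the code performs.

3

pivot=4
j stops at 9 (1), i stops at 0 (4); swap ⇒ 1 7 2 3 12 0 -4 -2 5 4
j stops at 7 (-2), i stops at 1 (7); swap ⇒ 1 -2 2 3 12 0 -4 7 5 4
j stops at 6 (-4), i stops at 4 (12); swap ⇒ 1 -2 2 3 -4 0 12 7 5 4
j stops at 5, i stops at 6; i≥j ⇒ return 5. arr=1 -2 2 3 -4 0 12 7 5 4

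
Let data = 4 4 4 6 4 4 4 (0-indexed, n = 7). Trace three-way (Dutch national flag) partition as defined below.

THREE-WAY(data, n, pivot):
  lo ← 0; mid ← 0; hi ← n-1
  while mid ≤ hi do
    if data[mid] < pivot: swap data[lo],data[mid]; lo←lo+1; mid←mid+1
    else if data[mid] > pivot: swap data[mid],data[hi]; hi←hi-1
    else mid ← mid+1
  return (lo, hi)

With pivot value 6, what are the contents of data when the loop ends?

4 4 4 4 4 4 6

pivot = 6; lo=0, mid=0, hi=6
data[mid]=4<6: swap data[0],data[0]; lo=1,mid=1 → 4 4 4 6 4 4 4
data[mid]=4<6: swap data[1],data[1]; lo=2,mid=2 → 4 4 4 6 4 4 4
data[mid]=4<6: swap data[2],data[2]; lo=3,mid=3 → 4 4 4 6 4 4 4
data[mid]=6=6: mid=4
data[mid]=4<6: swap data[3],data[4]; lo=4,mid=5 → 4 4 4 4 6 4 4
data[mid]=4<6: swap data[4],data[5]; lo=5,mid=6 → 4 4 4 4 4 6 4
data[mid]=4<6: swap data[5],data[6]; lo=6,mid=7 → 4 4 4 4 4 4 6
end: lo=6, hi=6; data = 4 4 4 4 4 4 6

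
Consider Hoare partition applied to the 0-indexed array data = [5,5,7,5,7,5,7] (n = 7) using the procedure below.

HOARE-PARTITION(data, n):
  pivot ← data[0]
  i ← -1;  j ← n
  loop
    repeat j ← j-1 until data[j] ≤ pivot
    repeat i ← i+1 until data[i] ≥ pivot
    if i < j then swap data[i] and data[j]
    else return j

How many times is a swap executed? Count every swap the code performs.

2

pivot = data[0] = 5; i = -1, j = 7
j→5 (data[5]=5≤5), i→0 (data[0]=5≥5); i<j, swap → [5,5,7,5,7,5,7]
j→3 (data[3]=5≤5), i→1 (data[1]=5≥5); i<j, swap → [5,5,7,5,7,5,7]
j→1, i→2; i≥j, return j=1. data = [5,5,7,5,7,5,7]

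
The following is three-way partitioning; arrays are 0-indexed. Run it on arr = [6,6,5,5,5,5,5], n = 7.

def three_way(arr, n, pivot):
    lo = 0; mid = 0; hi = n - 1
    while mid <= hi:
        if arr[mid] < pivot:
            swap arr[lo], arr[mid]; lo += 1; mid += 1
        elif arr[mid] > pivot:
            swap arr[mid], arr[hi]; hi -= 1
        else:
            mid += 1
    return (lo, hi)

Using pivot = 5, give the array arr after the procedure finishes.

[5,5,5,5,5,6,6]

lo=0 mid=0 hi=6
6>5: swap(0,6), hi=5 ⇒ [5,6,5,5,5,5,6]
5=5: mid=1
6>5: swap(1,5), hi=4 ⇒ [5,5,5,5,5,6,6]
5=5: mid=2
5=5: mid=3
5=5: mid=4
5=5: mid=5
done. lo=0 hi=4; arr=[5,5,5,5,5,6,6]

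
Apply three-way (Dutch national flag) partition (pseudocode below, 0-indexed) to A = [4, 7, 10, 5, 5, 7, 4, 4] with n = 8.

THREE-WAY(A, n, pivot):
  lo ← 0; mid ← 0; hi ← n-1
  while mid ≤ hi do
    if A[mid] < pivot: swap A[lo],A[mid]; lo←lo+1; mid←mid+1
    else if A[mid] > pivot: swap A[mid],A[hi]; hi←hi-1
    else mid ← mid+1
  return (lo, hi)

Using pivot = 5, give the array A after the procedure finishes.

[4, 4, 4, 5, 5, 7, 10, 7]

pivot = 5; lo=0, mid=0, hi=7
A[mid]=4<5: swap A[0],A[0]; lo=1,mid=1 → [4, 7, 10, 5, 5, 7, 4, 4]
A[mid]=7>5: swap A[1],A[7]; hi=6 → [4, 4, 10, 5, 5, 7, 4, 7]
A[mid]=4<5: swap A[1],A[1]; lo=2,mid=2 → [4, 4, 10, 5, 5, 7, 4, 7]
A[mid]=10>5: swap A[2],A[6]; hi=5 → [4, 4, 4, 5, 5, 7, 10, 7]
A[mid]=4<5: swap A[2],A[2]; lo=3,mid=3 → [4, 4, 4, 5, 5, 7, 10, 7]
A[mid]=5=5: mid=4
A[mid]=5=5: mid=5
A[mid]=7>5: swap A[5],A[5]; hi=4 → [4, 4, 4, 5, 5, 7, 10, 7]
end: lo=3, hi=4; A = [4, 4, 4, 5, 5, 7, 10, 7]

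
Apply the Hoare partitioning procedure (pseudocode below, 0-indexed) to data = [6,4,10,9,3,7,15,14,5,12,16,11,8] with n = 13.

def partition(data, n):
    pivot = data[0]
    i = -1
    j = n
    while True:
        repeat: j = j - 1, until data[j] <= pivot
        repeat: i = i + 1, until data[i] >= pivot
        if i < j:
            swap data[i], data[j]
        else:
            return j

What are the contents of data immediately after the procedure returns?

[5,4,3,9,10,7,15,14,6,12,16,11,8]

pivot=6
j stops at 8 (5), i stops at 0 (6); swap ⇒ [5,4,10,9,3,7,15,14,6,12,16,11,8]
j stops at 4 (3), i stops at 2 (10); swap ⇒ [5,4,3,9,10,7,15,14,6,12,16,11,8]
j stops at 2, i stops at 3; i≥j ⇒ return 2. data=[5,4,3,9,10,7,15,14,6,12,16,11,8]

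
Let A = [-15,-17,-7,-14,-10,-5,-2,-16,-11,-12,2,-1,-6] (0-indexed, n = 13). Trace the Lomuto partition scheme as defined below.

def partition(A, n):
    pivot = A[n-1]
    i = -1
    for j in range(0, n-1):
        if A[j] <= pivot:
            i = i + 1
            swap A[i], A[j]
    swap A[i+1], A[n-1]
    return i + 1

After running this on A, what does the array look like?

[-15,-17,-7,-14,-10,-16,-11,-12,-6,-5,2,-1,-2]

pivot = A[12] = -6; i = -1
j=0: A[0]=-15 ≤ -6 → i=0, swap A[0],A[0] (no change) → [-15,-17,-7,-14,-10,-5,-2,-16,-11,-12,2,-1,-6]
j=1: A[1]=-17 ≤ -6 → i=1, swap A[1],A[1] (no change) → [-15,-17,-7,-14,-10,-5,-2,-16,-11,-12,2,-1,-6]
j=2: A[2]=-7 ≤ -6 → i=2, swap A[2],A[2] (no change) → [-15,-17,-7,-14,-10,-5,-2,-16,-11,-12,2,-1,-6]
j=3: A[3]=-14 ≤ -6 → i=3, swap A[3],A[3] (no change) → [-15,-17,-7,-14,-10,-5,-2,-16,-11,-12,2,-1,-6]
j=4: A[4]=-10 ≤ -6 → i=4, swap A[4],A[4] (no change) → [-15,-17,-7,-14,-10,-5,-2,-16,-11,-12,2,-1,-6]
j=5: A[5]=-5 > -6 → no swap
j=6: A[6]=-2 > -6 → no swap
j=7: A[7]=-16 ≤ -6 → i=5, swap A[5],A[7] → [-15,-17,-7,-14,-10,-16,-2,-5,-11,-12,2,-1,-6]
j=8: A[8]=-11 ≤ -6 → i=6, swap A[6],A[8] → [-15,-17,-7,-14,-10,-16,-11,-5,-2,-12,2,-1,-6]
j=9: A[9]=-12 ≤ -6 → i=7, swap A[7],A[9] → [-15,-17,-7,-14,-10,-16,-11,-12,-2,-5,2,-1,-6]
j=10: A[10]=2 > -6 → no swap
j=11: A[11]=-1 > -6 → no swap
final swap A[8],A[12] → [-15,-17,-7,-14,-10,-16,-11,-12,-6,-5,2,-1,-2]; return 8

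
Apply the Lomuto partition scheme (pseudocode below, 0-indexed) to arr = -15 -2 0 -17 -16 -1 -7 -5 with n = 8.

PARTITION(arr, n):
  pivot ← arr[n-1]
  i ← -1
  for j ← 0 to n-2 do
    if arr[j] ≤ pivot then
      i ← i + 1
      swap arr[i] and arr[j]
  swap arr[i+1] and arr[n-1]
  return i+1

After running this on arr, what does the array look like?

-15 -17 -16 -7 -5 -1 -2 0

pivot=-5, i=-1
j=0: -15≤-5, i=0, swap(0,0) ⇒ -15 -2 0 -17 -16 -1 -7 -5
j=1: -2>-5, skip
j=2: 0>-5, skip
j=3: -17≤-5, i=1, swap(1,3) ⇒ -15 -17 0 -2 -16 -1 -7 -5
j=4: -16≤-5, i=2, swap(2,4) ⇒ -15 -17 -16 -2 0 -1 -7 -5
j=5: -1>-5, skip
j=6: -7≤-5, i=3, swap(3,6) ⇒ -15 -17 -16 -7 0 -1 -2 -5
swap(4,7) ⇒ -15 -17 -16 -7 -5 -1 -2 0; return 4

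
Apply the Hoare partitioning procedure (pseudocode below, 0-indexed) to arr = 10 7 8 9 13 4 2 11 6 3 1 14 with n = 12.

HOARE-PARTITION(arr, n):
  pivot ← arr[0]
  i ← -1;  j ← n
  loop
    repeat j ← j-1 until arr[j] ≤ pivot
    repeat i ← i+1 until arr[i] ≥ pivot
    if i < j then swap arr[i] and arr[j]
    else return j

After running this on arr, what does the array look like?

pivot = arr[0] = 10; i = -1, j = 12
j→10 (arr[10]=1≤10), i→0 (arr[0]=10≥10); i<j, swap → 1 7 8 9 13 4 2 11 6 3 10 14
j→9 (arr[9]=3≤10), i→4 (arr[4]=13≥10); i<j, swap → 1 7 8 9 3 4 2 11 6 13 10 14
j→8 (arr[8]=6≤10), i→7 (arr[7]=11≥10); i<j, swap → 1 7 8 9 3 4 2 6 11 13 10 14
j→7, i→8; i≥j, return j=7. arr = 1 7 8 9 3 4 2 6 11 13 10 14

1 7 8 9 3 4 2 6 11 13 10 14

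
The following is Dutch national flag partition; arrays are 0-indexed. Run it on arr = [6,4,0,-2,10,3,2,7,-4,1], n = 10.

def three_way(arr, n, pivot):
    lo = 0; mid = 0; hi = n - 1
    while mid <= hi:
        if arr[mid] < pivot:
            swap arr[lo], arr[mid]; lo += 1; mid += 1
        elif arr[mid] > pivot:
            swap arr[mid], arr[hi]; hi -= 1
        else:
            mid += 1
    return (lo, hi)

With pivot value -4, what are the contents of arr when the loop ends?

lo=0 mid=0 hi=9
6>-4: swap(0,9), hi=8 ⇒ [1,4,0,-2,10,3,2,7,-4,6]
1>-4: swap(0,8), hi=7 ⇒ [-4,4,0,-2,10,3,2,7,1,6]
-4=-4: mid=1
4>-4: swap(1,7), hi=6 ⇒ [-4,7,0,-2,10,3,2,4,1,6]
7>-4: swap(1,6), hi=5 ⇒ [-4,2,0,-2,10,3,7,4,1,6]
2>-4: swap(1,5), hi=4 ⇒ [-4,3,0,-2,10,2,7,4,1,6]
3>-4: swap(1,4), hi=3 ⇒ [-4,10,0,-2,3,2,7,4,1,6]
10>-4: swap(1,3), hi=2 ⇒ [-4,-2,0,10,3,2,7,4,1,6]
-2>-4: swap(1,2), hi=1 ⇒ [-4,0,-2,10,3,2,7,4,1,6]
0>-4: swap(1,1), hi=0 ⇒ [-4,0,-2,10,3,2,7,4,1,6]
done. lo=0 hi=0; arr=[-4,0,-2,10,3,2,7,4,1,6]

[-4,0,-2,10,3,2,7,4,1,6]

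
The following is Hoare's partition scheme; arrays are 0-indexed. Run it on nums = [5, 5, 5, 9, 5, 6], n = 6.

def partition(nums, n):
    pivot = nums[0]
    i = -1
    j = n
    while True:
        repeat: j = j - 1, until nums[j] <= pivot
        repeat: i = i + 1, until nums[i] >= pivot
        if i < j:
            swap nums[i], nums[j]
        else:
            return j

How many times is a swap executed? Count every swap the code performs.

2

pivot = nums[0] = 5; i = -1, j = 6
j→4 (nums[4]=5≤5), i→0 (nums[0]=5≥5); i<j, swap → [5, 5, 5, 9, 5, 6]
j→2 (nums[2]=5≤5), i→1 (nums[1]=5≥5); i<j, swap → [5, 5, 5, 9, 5, 6]
j→1, i→2; i≥j, return j=1. nums = [5, 5, 5, 9, 5, 6]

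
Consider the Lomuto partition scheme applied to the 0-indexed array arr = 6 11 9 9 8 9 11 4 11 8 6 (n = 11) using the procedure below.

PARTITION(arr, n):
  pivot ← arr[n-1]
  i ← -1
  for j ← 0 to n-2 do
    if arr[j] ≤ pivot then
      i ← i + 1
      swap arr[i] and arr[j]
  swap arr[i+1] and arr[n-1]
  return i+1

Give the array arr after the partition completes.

pivot = arr[10] = 6; i = -1
j=0: arr[0]=6 ≤ 6 → i=0, swap arr[0],arr[0] (no change) → 6 11 9 9 8 9 11 4 11 8 6
j=1: arr[1]=11 > 6 → no swap
j=2: arr[2]=9 > 6 → no swap
j=3: arr[3]=9 > 6 → no swap
j=4: arr[4]=8 > 6 → no swap
j=5: arr[5]=9 > 6 → no swap
j=6: arr[6]=11 > 6 → no swap
j=7: arr[7]=4 ≤ 6 → i=1, swap arr[1],arr[7] → 6 4 9 9 8 9 11 11 11 8 6
j=8: arr[8]=11 > 6 → no swap
j=9: arr[9]=8 > 6 → no swap
final swap arr[2],arr[10] → 6 4 6 9 8 9 11 11 11 8 9; return 2

6 4 6 9 8 9 11 11 11 8 9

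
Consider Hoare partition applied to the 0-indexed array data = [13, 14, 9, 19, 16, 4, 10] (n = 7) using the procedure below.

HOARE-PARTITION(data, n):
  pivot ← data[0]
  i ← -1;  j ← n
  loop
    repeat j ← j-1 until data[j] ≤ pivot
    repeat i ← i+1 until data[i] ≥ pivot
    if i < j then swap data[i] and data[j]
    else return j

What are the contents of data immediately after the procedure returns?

pivot = data[0] = 13; i = -1, j = 7
j→6 (data[6]=10≤13), i→0 (data[0]=13≥13); i<j, swap → [10, 14, 9, 19, 16, 4, 13]
j→5 (data[5]=4≤13), i→1 (data[1]=14≥13); i<j, swap → [10, 4, 9, 19, 16, 14, 13]
j→2, i→3; i≥j, return j=2. data = [10, 4, 9, 19, 16, 14, 13]

[10, 4, 9, 19, 16, 14, 13]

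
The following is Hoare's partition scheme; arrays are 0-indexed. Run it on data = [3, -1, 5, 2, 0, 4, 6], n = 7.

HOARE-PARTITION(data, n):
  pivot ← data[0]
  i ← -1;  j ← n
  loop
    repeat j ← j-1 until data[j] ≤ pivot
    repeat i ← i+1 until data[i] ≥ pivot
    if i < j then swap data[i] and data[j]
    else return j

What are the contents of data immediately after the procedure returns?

[0, -1, 2, 5, 3, 4, 6]

pivot = data[0] = 3; i = -1, j = 7
j→4 (data[4]=0≤3), i→0 (data[0]=3≥3); i<j, swap → [0, -1, 5, 2, 3, 4, 6]
j→3 (data[3]=2≤3), i→2 (data[2]=5≥3); i<j, swap → [0, -1, 2, 5, 3, 4, 6]
j→2, i→3; i≥j, return j=2. data = [0, -1, 2, 5, 3, 4, 6]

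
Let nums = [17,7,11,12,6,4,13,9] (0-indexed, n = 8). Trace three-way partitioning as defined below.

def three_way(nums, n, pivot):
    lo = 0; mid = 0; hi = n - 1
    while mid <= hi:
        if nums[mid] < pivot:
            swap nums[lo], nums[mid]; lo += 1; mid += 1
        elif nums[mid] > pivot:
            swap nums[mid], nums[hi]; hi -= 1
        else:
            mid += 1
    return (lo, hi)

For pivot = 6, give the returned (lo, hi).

(1, 1)

pivot = 6; lo=0, mid=0, hi=7
nums[mid]=17>6: swap nums[0],nums[7]; hi=6 → [9,7,11,12,6,4,13,17]
nums[mid]=9>6: swap nums[0],nums[6]; hi=5 → [13,7,11,12,6,4,9,17]
nums[mid]=13>6: swap nums[0],nums[5]; hi=4 → [4,7,11,12,6,13,9,17]
nums[mid]=4<6: swap nums[0],nums[0]; lo=1,mid=1 → [4,7,11,12,6,13,9,17]
nums[mid]=7>6: swap nums[1],nums[4]; hi=3 → [4,6,11,12,7,13,9,17]
nums[mid]=6=6: mid=2
nums[mid]=11>6: swap nums[2],nums[3]; hi=2 → [4,6,12,11,7,13,9,17]
nums[mid]=12>6: swap nums[2],nums[2]; hi=1 → [4,6,12,11,7,13,9,17]
end: lo=1, hi=1; nums = [4,6,12,11,7,13,9,17]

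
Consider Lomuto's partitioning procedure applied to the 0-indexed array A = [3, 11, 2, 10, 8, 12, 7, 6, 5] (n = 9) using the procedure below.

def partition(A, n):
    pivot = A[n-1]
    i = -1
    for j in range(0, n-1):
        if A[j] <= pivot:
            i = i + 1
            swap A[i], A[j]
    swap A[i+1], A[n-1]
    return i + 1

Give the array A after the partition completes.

pivot=5, i=-1
j=0: 3≤5, i=0, swap(0,0) ⇒ [3, 11, 2, 10, 8, 12, 7, 6, 5]
j=1: 11>5, skip
j=2: 2≤5, i=1, swap(1,2) ⇒ [3, 2, 11, 10, 8, 12, 7, 6, 5]
j=3: 10>5, skip
j=4: 8>5, skip
j=5: 12>5, skip
j=6: 7>5, skip
j=7: 6>5, skip
swap(2,8) ⇒ [3, 2, 5, 10, 8, 12, 7, 6, 11]; return 2

[3, 2, 5, 10, 8, 12, 7, 6, 11]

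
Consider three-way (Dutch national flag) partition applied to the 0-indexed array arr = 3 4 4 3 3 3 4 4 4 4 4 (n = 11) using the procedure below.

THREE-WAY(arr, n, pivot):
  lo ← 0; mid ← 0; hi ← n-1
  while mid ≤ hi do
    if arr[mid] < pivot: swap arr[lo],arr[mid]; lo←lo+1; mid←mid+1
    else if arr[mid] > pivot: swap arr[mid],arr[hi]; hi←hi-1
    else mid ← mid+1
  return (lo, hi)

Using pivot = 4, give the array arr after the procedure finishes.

lo=0 mid=0 hi=10
3<4: swap(0,0), lo=1 mid=1 ⇒ 3 4 4 3 3 3 4 4 4 4 4
4=4: mid=2
4=4: mid=3
3<4: swap(1,3), lo=2 mid=4 ⇒ 3 3 4 4 3 3 4 4 4 4 4
3<4: swap(2,4), lo=3 mid=5 ⇒ 3 3 3 4 4 3 4 4 4 4 4
3<4: swap(3,5), lo=4 mid=6 ⇒ 3 3 3 3 4 4 4 4 4 4 4
4=4: mid=7
4=4: mid=8
4=4: mid=9
4=4: mid=10
4=4: mid=11
done. lo=4 hi=10; arr=3 3 3 3 4 4 4 4 4 4 4

3 3 3 3 4 4 4 4 4 4 4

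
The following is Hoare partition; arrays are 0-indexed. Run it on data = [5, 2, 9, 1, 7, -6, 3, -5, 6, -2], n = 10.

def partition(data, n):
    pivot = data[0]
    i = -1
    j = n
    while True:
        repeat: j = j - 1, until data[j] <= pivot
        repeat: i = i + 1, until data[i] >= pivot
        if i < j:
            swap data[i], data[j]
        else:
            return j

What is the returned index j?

pivot=5
j stops at 9 (-2), i stops at 0 (5); swap ⇒ [-2, 2, 9, 1, 7, -6, 3, -5, 6, 5]
j stops at 7 (-5), i stops at 2 (9); swap ⇒ [-2, 2, -5, 1, 7, -6, 3, 9, 6, 5]
j stops at 6 (3), i stops at 4 (7); swap ⇒ [-2, 2, -5, 1, 3, -6, 7, 9, 6, 5]
j stops at 5, i stops at 6; i≥j ⇒ return 5. data=[-2, 2, -5, 1, 3, -6, 7, 9, 6, 5]

5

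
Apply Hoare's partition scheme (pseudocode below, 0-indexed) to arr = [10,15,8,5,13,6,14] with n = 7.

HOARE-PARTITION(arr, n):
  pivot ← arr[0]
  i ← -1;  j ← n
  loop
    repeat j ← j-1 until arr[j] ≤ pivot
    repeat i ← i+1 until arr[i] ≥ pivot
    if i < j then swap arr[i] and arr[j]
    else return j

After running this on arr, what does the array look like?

[6,5,8,15,13,10,14]

pivot=10
j stops at 5 (6), i stops at 0 (10); swap ⇒ [6,15,8,5,13,10,14]
j stops at 3 (5), i stops at 1 (15); swap ⇒ [6,5,8,15,13,10,14]
j stops at 2, i stops at 3; i≥j ⇒ return 2. arr=[6,5,8,15,13,10,14]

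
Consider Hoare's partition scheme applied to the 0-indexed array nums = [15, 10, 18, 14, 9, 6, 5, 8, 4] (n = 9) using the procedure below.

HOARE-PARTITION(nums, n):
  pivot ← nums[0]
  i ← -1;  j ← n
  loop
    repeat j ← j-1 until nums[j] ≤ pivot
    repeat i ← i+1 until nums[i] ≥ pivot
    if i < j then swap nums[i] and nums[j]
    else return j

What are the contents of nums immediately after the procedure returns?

pivot=15
j stops at 8 (4), i stops at 0 (15); swap ⇒ [4, 10, 18, 14, 9, 6, 5, 8, 15]
j stops at 7 (8), i stops at 2 (18); swap ⇒ [4, 10, 8, 14, 9, 6, 5, 18, 15]
j stops at 6, i stops at 7; i≥j ⇒ return 6. nums=[4, 10, 8, 14, 9, 6, 5, 18, 15]

[4, 10, 8, 14, 9, 6, 5, 18, 15]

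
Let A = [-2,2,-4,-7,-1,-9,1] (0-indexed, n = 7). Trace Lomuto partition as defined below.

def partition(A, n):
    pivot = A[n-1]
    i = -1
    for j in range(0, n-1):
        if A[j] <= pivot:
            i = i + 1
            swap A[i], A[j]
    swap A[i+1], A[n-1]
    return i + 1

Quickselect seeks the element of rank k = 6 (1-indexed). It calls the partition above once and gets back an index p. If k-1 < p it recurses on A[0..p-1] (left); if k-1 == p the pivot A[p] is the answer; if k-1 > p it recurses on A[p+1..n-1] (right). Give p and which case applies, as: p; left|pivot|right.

5; pivot

pivot = A[6] = 1; i = -1
j=0: A[0]=-2 ≤ 1 → i=0, swap A[0],A[0] (no change) → [-2,2,-4,-7,-1,-9,1]
j=1: A[1]=2 > 1 → no swap
j=2: A[2]=-4 ≤ 1 → i=1, swap A[1],A[2] → [-2,-4,2,-7,-1,-9,1]
j=3: A[3]=-7 ≤ 1 → i=2, swap A[2],A[3] → [-2,-4,-7,2,-1,-9,1]
j=4: A[4]=-1 ≤ 1 → i=3, swap A[3],A[4] → [-2,-4,-7,-1,2,-9,1]
j=5: A[5]=-9 ≤ 1 → i=4, swap A[4],A[5] → [-2,-4,-7,-1,-9,2,1]
final swap A[5],A[6] → [-2,-4,-7,-1,-9,1,2]; return 5
p = 5; k-1 = 5 == 5 ⇒ pivot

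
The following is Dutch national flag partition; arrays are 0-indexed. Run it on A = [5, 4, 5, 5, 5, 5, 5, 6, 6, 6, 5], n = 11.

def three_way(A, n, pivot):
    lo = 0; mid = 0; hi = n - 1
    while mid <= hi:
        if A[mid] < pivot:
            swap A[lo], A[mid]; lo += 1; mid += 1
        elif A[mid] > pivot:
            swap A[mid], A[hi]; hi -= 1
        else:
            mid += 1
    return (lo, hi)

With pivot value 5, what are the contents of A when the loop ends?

[4, 5, 5, 5, 5, 5, 5, 5, 6, 6, 6]

pivot = 5; lo=0, mid=0, hi=10
A[mid]=5=5: mid=1
A[mid]=4<5: swap A[0],A[1]; lo=1,mid=2 → [4, 5, 5, 5, 5, 5, 5, 6, 6, 6, 5]
A[mid]=5=5: mid=3
A[mid]=5=5: mid=4
A[mid]=5=5: mid=5
A[mid]=5=5: mid=6
A[mid]=5=5: mid=7
A[mid]=6>5: swap A[7],A[10]; hi=9 → [4, 5, 5, 5, 5, 5, 5, 5, 6, 6, 6]
A[mid]=5=5: mid=8
A[mid]=6>5: swap A[8],A[9]; hi=8 → [4, 5, 5, 5, 5, 5, 5, 5, 6, 6, 6]
A[mid]=6>5: swap A[8],A[8]; hi=7 → [4, 5, 5, 5, 5, 5, 5, 5, 6, 6, 6]
end: lo=1, hi=7; A = [4, 5, 5, 5, 5, 5, 5, 5, 6, 6, 6]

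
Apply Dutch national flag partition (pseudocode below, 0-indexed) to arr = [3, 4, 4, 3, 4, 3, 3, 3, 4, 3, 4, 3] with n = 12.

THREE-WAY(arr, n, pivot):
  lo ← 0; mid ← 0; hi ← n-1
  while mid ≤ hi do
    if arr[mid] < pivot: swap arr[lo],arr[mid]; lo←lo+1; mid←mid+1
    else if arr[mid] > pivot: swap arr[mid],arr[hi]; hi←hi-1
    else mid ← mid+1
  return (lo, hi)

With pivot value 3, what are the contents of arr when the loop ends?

[3, 3, 3, 3, 3, 3, 3, 4, 4, 4, 4, 4]

pivot = 3; lo=0, mid=0, hi=11
arr[mid]=3=3: mid=1
arr[mid]=4>3: swap arr[1],arr[11]; hi=10 → [3, 3, 4, 3, 4, 3, 3, 3, 4, 3, 4, 4]
arr[mid]=3=3: mid=2
arr[mid]=4>3: swap arr[2],arr[10]; hi=9 → [3, 3, 4, 3, 4, 3, 3, 3, 4, 3, 4, 4]
arr[mid]=4>3: swap arr[2],arr[9]; hi=8 → [3, 3, 3, 3, 4, 3, 3, 3, 4, 4, 4, 4]
arr[mid]=3=3: mid=3
arr[mid]=3=3: mid=4
arr[mid]=4>3: swap arr[4],arr[8]; hi=7 → [3, 3, 3, 3, 4, 3, 3, 3, 4, 4, 4, 4]
arr[mid]=4>3: swap arr[4],arr[7]; hi=6 → [3, 3, 3, 3, 3, 3, 3, 4, 4, 4, 4, 4]
arr[mid]=3=3: mid=5
arr[mid]=3=3: mid=6
arr[mid]=3=3: mid=7
end: lo=0, hi=6; arr = [3, 3, 3, 3, 3, 3, 3, 4, 4, 4, 4, 4]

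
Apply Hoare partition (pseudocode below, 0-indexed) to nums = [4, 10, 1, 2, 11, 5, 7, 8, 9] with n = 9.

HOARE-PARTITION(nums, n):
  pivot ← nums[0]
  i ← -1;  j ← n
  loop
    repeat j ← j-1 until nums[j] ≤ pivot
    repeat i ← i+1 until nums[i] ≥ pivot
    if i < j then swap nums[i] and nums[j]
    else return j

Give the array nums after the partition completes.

pivot = nums[0] = 4; i = -1, j = 9
j→3 (nums[3]=2≤4), i→0 (nums[0]=4≥4); i<j, swap → [2, 10, 1, 4, 11, 5, 7, 8, 9]
j→2 (nums[2]=1≤4), i→1 (nums[1]=10≥4); i<j, swap → [2, 1, 10, 4, 11, 5, 7, 8, 9]
j→1, i→2; i≥j, return j=1. nums = [2, 1, 10, 4, 11, 5, 7, 8, 9]

[2, 1, 10, 4, 11, 5, 7, 8, 9]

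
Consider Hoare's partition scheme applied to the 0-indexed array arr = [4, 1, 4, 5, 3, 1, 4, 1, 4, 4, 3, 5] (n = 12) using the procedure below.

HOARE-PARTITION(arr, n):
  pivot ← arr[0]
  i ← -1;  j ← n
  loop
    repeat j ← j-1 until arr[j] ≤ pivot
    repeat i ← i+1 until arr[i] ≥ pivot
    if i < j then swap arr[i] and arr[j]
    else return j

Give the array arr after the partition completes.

pivot=4
j stops at 10 (3), i stops at 0 (4); swap ⇒ [3, 1, 4, 5, 3, 1, 4, 1, 4, 4, 4, 5]
j stops at 9 (4), i stops at 2 (4); swap ⇒ [3, 1, 4, 5, 3, 1, 4, 1, 4, 4, 4, 5]
j stops at 8 (4), i stops at 3 (5); swap ⇒ [3, 1, 4, 4, 3, 1, 4, 1, 5, 4, 4, 5]
j stops at 7 (1), i stops at 6 (4); swap ⇒ [3, 1, 4, 4, 3, 1, 1, 4, 5, 4, 4, 5]
j stops at 6, i stops at 7; i≥j ⇒ return 6. arr=[3, 1, 4, 4, 3, 1, 1, 4, 5, 4, 4, 5]

[3, 1, 4, 4, 3, 1, 1, 4, 5, 4, 4, 5]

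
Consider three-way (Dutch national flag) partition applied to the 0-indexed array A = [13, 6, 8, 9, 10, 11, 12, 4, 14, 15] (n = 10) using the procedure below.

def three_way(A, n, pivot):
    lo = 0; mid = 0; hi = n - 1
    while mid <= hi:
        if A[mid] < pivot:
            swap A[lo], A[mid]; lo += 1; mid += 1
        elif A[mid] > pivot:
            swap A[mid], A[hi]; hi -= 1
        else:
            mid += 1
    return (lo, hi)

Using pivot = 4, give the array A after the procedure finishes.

pivot = 4; lo=0, mid=0, hi=9
A[mid]=13>4: swap A[0],A[9]; hi=8 → [15, 6, 8, 9, 10, 11, 12, 4, 14, 13]
A[mid]=15>4: swap A[0],A[8]; hi=7 → [14, 6, 8, 9, 10, 11, 12, 4, 15, 13]
A[mid]=14>4: swap A[0],A[7]; hi=6 → [4, 6, 8, 9, 10, 11, 12, 14, 15, 13]
A[mid]=4=4: mid=1
A[mid]=6>4: swap A[1],A[6]; hi=5 → [4, 12, 8, 9, 10, 11, 6, 14, 15, 13]
A[mid]=12>4: swap A[1],A[5]; hi=4 → [4, 11, 8, 9, 10, 12, 6, 14, 15, 13]
A[mid]=11>4: swap A[1],A[4]; hi=3 → [4, 10, 8, 9, 11, 12, 6, 14, 15, 13]
A[mid]=10>4: swap A[1],A[3]; hi=2 → [4, 9, 8, 10, 11, 12, 6, 14, 15, 13]
A[mid]=9>4: swap A[1],A[2]; hi=1 → [4, 8, 9, 10, 11, 12, 6, 14, 15, 13]
A[mid]=8>4: swap A[1],A[1]; hi=0 → [4, 8, 9, 10, 11, 12, 6, 14, 15, 13]
end: lo=0, hi=0; A = [4, 8, 9, 10, 11, 12, 6, 14, 15, 13]

[4, 8, 9, 10, 11, 12, 6, 14, 15, 13]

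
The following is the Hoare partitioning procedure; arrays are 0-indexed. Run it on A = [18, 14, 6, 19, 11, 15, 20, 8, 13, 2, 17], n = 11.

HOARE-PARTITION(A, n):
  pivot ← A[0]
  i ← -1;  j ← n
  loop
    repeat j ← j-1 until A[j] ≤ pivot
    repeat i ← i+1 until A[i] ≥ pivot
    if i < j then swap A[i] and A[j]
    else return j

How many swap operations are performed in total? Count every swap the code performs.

pivot = A[0] = 18; i = -1, j = 11
j→10 (A[10]=17≤18), i→0 (A[0]=18≥18); i<j, swap → [17, 14, 6, 19, 11, 15, 20, 8, 13, 2, 18]
j→9 (A[9]=2≤18), i→3 (A[3]=19≥18); i<j, swap → [17, 14, 6, 2, 11, 15, 20, 8, 13, 19, 18]
j→8 (A[8]=13≤18), i→6 (A[6]=20≥18); i<j, swap → [17, 14, 6, 2, 11, 15, 13, 8, 20, 19, 18]
j→7, i→8; i≥j, return j=7. A = [17, 14, 6, 2, 11, 15, 13, 8, 20, 19, 18]

3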